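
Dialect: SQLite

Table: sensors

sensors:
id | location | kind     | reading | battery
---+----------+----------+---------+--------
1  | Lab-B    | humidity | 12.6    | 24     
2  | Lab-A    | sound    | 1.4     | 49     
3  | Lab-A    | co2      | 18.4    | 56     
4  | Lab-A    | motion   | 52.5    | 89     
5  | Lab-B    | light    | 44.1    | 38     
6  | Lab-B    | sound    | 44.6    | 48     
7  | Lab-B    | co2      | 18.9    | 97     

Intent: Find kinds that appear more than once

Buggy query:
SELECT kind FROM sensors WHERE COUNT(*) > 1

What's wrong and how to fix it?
Bug: WHERE can't reference COUNT(*); aggregates are computed after WHERE

Fix: GROUP BY kind, then filter groups with HAVING COUNT(*) > 1

Corrected query:
SELECT kind FROM sensors GROUP BY kind HAVING COUNT(*) > 1

Result:
kind 
-----
co2  
sound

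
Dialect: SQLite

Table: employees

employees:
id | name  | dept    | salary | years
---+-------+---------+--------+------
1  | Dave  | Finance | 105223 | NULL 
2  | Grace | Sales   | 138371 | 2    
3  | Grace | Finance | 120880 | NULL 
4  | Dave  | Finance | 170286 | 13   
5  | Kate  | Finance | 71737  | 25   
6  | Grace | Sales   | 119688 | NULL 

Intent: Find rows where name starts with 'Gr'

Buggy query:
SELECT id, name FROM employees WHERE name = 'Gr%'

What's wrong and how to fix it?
Bug: '=' compares the literal string including the % character; pattern matching needs LIKE

Fix: Use LIKE for wildcard pattern matching

Corrected query:
SELECT id, name FROM employees WHERE name LIKE 'Gr%'

Result:
id | name 
---+------
2  | Grace
3  | Grace
6  | Grace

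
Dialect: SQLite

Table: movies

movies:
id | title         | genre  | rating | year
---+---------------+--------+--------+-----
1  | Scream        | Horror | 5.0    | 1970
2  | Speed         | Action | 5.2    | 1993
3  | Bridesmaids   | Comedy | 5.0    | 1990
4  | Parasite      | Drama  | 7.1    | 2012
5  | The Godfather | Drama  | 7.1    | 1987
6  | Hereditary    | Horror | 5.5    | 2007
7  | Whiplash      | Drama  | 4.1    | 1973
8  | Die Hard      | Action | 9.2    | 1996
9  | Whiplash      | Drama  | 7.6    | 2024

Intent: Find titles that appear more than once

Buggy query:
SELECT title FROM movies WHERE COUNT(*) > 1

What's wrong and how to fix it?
Bug: COUNT(*) is an aggregate and cannot be used in WHERE

Fix: GROUP BY title, then filter groups with HAVING COUNT(*) > 1

Corrected query:
SELECT title FROM movies GROUP BY title HAVING COUNT(*) > 1

Result:
title   
--------
Whiplash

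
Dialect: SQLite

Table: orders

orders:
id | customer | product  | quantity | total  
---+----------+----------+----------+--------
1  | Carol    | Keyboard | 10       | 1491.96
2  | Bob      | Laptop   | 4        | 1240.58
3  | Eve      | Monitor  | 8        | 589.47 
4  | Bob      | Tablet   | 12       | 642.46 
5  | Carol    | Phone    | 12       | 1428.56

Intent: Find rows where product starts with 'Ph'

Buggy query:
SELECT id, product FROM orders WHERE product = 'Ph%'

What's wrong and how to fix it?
Bug: '=' compares the literal string including the % character; pattern matching needs LIKE

Fix: Replace '=' with LIKE so 'Ph%' is treated as a pattern

Corrected query:
SELECT id, product FROM orders WHERE product LIKE 'Ph%'

Result:
id | product
---+--------
5  | Phone  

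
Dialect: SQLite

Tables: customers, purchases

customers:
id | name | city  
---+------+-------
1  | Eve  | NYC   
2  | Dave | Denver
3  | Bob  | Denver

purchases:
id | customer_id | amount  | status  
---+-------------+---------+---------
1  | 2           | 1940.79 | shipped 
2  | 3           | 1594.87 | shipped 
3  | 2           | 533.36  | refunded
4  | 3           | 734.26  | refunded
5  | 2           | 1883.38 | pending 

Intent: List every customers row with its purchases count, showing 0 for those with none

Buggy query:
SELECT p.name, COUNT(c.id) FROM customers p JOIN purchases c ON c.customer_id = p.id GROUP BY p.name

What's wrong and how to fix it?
Bug: INNER JOIN drops customers rows that have no matching purchases rows

Fix: Switch to LEFT JOIN to retain unmatched parent rows

Corrected query:
SELECT p.name, COUNT(c.id) FROM customers p LEFT JOIN purchases c ON c.customer_id = p.id GROUP BY p.name

Result:
name | COUNT(c.id)
-----+------------
Bob  | 2          
Dave | 3          
Eve  | 0          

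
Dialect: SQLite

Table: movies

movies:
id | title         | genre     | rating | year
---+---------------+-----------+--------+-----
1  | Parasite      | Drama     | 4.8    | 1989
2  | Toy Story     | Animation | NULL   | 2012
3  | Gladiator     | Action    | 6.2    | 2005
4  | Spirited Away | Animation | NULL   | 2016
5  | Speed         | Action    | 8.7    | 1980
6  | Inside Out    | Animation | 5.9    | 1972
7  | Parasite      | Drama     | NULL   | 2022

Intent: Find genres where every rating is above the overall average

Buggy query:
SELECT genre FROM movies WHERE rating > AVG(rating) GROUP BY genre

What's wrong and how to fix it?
Bug: WHERE evaluates per row before aggregation, so AVG() is unavailable

Fix: Use a subquery for AVG and a HAVING MIN(...) filter so the condition holds for every row in the group

Corrected query:
SELECT genre FROM movies GROUP BY genre HAVING MIN(rating) > (SELECT AVG(rating) FROM movies)

Result:
(no rows)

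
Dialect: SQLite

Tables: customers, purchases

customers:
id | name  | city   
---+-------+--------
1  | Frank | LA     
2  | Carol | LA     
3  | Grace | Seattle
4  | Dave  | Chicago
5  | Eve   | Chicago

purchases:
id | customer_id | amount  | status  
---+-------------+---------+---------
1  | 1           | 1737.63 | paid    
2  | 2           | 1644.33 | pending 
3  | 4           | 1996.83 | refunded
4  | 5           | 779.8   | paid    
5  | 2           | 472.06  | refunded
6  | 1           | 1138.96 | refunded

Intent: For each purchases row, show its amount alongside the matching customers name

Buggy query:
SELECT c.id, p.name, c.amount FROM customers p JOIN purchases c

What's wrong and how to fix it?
Bug: Missing join condition: each purchases row is matched to all customers rows instead of just its own

Fix: Add ON c.customer_id = p.id to the JOIN

Corrected query:
SELECT c.id, p.name, c.amount FROM customers p JOIN purchases c ON c.customer_id = p.id

Result:
id | name  | amount 
---+-------+--------
1  | Frank | 1737.63
2  | Carol | 1644.33
3  | Dave  | 1996.83
4  | Eve   | 779.8  
5  | Carol | 472.06 
6  | Frank | 1138.96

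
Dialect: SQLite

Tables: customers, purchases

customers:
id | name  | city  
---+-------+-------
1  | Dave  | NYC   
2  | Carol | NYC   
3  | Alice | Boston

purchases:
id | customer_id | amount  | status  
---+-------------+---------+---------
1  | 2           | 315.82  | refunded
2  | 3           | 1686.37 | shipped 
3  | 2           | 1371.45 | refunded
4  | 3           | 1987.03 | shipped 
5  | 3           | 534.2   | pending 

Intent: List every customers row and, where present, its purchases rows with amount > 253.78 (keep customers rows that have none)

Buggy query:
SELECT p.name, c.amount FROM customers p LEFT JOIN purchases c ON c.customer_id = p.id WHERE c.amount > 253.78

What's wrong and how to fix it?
Bug: A WHERE condition on the right-hand table after LEFT JOIN drops unmatched parents

Fix: Put 'c.amount > 253.78' in the JOIN's ON clause instead of WHERE

Corrected query:
SELECT p.name, c.amount FROM customers p LEFT JOIN purchases c ON c.customer_id = p.id AND c.amount > 253.78

Result:
name  | amount 
------+--------
Dave  | NULL   
Carol | 315.82 
Carol | 1371.45
Alice | 534.2  
Alice | 1686.37
Alice | 1987.03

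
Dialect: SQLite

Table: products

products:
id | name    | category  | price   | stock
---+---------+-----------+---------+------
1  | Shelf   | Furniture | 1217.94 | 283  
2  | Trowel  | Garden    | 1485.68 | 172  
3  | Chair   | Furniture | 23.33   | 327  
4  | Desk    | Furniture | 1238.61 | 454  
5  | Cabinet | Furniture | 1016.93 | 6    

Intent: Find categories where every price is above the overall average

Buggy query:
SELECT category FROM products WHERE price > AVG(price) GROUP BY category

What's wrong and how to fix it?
Bug: AVG() is an aggregate; it can't sit directly in WHERE

Fix: Use a subquery for AVG and a HAVING MIN(...) filter so the condition holds for every row in the group

Corrected query:
SELECT category FROM products GROUP BY category HAVING MIN(price) > (SELECT AVG(price) FROM products)

Result:
category
--------
Garden  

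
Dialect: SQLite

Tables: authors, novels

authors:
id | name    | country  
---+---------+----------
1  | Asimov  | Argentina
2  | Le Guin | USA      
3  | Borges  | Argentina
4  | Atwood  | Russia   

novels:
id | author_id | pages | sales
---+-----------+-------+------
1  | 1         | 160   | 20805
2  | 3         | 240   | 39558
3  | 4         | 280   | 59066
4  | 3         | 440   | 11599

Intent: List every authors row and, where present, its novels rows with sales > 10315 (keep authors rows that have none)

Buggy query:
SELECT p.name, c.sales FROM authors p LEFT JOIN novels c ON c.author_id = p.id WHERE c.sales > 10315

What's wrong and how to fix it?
Bug: A WHERE condition on the right-hand table after LEFT JOIN drops unmatched parents

Fix: Put 'c.sales > 10315' in the JOIN's ON clause instead of WHERE

Corrected query:
SELECT p.name, c.sales FROM authors p LEFT JOIN novels c ON c.author_id = p.id AND c.sales > 10315

Result:
name    | sales
--------+------
Asimov  | 20805
Le Guin | NULL 
Borges  | 11599
Borges  | 39558
Atwood  | 59066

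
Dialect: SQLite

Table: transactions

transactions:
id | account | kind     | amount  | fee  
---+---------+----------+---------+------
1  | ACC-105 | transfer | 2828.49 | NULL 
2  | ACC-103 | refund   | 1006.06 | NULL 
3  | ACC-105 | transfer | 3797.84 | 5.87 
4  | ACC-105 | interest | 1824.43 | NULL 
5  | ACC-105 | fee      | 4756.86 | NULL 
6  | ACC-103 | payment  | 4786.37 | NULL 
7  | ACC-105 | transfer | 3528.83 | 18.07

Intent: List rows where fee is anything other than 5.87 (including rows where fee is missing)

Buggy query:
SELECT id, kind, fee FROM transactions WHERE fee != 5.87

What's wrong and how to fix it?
Bug: 'fee != 5.87' is unknown when fee is NULL, so NULL rows are silently excluded

Fix: Add an explicit OR fee IS NULL to include the missing-value rows

Corrected query:
SELECT id, kind, fee FROM transactions WHERE fee != 5.87 OR fee IS NULL

Result:
id | kind     | fee  
---+----------+------
1  | transfer | NULL 
2  | refund   | NULL 
4  | interest | NULL 
5  | fee      | NULL 
6  | payment  | NULL 
7  | transfer | 18.07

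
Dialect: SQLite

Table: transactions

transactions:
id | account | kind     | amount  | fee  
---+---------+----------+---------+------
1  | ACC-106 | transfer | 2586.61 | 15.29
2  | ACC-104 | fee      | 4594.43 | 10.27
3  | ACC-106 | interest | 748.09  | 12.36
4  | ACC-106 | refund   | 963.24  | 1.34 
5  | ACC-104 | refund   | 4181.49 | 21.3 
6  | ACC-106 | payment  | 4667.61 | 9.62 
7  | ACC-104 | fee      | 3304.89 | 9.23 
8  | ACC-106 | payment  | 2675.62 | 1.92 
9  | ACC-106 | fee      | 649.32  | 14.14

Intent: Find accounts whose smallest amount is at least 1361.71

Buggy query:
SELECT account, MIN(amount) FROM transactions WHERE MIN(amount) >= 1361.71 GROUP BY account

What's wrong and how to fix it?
Bug: MIN() in WHERE is a misuse of aggregate

Fix: Replace WHERE with HAVING after the GROUP BY

Corrected query:
SELECT account, MIN(amount) FROM transactions GROUP BY account HAVING MIN(amount) >= 1361.71

Result:
account | MIN(amount)
--------+------------
ACC-104 | 3304.89    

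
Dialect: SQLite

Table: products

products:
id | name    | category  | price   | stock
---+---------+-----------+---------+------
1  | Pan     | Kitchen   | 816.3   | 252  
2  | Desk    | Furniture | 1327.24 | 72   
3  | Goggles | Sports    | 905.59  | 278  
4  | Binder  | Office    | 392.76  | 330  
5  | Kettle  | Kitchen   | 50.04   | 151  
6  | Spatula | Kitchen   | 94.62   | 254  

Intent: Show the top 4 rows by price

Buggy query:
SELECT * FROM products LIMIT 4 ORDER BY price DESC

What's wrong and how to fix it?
Bug: ORDER BY cannot follow LIMIT; LIMIT is the final clause

Fix: Sort with ORDER BY, then apply LIMIT

Corrected query:
SELECT * FROM products ORDER BY price DESC LIMIT 4

Result:
id | name    | category  | price   | stock
---+---------+-----------+---------+------
2  | Desk    | Furniture | 1327.24 | 72   
3  | Goggles | Sports    | 905.59  | 278  
1  | Pan     | Kitchen   | 816.3   | 252  
4  | Binder  | Office    | 392.76  | 330  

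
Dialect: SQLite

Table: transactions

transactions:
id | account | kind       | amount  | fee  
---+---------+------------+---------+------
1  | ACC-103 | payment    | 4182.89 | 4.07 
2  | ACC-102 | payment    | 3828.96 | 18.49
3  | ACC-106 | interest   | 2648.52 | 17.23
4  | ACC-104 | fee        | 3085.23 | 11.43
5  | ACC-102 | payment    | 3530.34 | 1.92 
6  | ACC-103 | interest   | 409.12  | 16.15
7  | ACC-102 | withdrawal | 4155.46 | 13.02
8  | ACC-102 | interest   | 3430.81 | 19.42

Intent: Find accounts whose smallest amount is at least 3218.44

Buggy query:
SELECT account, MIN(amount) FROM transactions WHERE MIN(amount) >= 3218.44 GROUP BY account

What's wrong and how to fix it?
Bug: MIN() in WHERE is a misuse of aggregate

Fix: Replace WHERE with HAVING after the GROUP BY

Corrected query:
SELECT account, MIN(amount) FROM transactions GROUP BY account HAVING MIN(amount) >= 3218.44

Result:
account | MIN(amount)
--------+------------
ACC-102 | 3430.81    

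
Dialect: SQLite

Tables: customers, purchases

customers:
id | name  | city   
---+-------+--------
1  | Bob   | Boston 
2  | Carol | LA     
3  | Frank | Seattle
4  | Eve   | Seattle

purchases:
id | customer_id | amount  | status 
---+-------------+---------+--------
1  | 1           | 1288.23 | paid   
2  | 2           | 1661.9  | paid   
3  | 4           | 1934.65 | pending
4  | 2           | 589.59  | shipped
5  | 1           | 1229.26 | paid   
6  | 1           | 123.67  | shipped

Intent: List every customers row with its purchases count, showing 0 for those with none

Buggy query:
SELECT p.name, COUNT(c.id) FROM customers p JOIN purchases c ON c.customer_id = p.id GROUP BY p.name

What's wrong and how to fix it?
Bug: An inner join excludes parents with zero children

Fix: Switch to LEFT JOIN to retain unmatched parent rows

Corrected query:
SELECT p.name, COUNT(c.id) FROM customers p LEFT JOIN purchases c ON c.customer_id = p.id GROUP BY p.name

Result:
name  | COUNT(c.id)
------+------------
Bob   | 3          
Carol | 2          
Eve   | 1          
Frank | 0          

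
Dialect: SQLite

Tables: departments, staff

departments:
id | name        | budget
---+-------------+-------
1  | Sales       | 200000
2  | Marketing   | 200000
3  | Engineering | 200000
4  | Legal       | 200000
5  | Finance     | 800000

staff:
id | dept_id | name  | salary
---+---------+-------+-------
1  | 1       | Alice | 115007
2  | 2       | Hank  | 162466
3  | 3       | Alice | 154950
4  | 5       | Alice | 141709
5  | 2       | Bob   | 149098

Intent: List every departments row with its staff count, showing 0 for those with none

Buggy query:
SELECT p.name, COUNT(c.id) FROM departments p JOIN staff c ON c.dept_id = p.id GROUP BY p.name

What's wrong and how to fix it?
Bug: An inner join excludes parents with zero children

Fix: Use LEFT JOIN so parents without children still appear (COUNT(c.id) gives 0)

Corrected query:
SELECT p.name, COUNT(c.id) FROM departments p LEFT JOIN staff c ON c.dept_id = p.id GROUP BY p.name

Result:
name        | COUNT(c.id)
------------+------------
Engineering | 1          
Finance     | 1          
Legal       | 0          
Marketing   | 2          
Sales       | 1          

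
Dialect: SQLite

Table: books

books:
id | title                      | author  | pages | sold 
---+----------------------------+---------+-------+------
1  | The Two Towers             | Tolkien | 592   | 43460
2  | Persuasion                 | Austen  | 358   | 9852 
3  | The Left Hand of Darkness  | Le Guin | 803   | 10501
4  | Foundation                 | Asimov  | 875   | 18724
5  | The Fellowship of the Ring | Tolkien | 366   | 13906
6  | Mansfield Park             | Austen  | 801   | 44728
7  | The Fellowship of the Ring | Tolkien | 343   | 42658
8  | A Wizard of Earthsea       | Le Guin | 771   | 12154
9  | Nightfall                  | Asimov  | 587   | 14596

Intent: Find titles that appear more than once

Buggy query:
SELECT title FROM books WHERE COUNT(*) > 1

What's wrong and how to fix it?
Bug: WHERE can't reference COUNT(*); aggregates are computed after WHERE

Fix: Group first, then use HAVING for the count condition

Corrected query:
SELECT title FROM books GROUP BY title HAVING COUNT(*) > 1

Result:
title                     
--------------------------
The Fellowship of the Ring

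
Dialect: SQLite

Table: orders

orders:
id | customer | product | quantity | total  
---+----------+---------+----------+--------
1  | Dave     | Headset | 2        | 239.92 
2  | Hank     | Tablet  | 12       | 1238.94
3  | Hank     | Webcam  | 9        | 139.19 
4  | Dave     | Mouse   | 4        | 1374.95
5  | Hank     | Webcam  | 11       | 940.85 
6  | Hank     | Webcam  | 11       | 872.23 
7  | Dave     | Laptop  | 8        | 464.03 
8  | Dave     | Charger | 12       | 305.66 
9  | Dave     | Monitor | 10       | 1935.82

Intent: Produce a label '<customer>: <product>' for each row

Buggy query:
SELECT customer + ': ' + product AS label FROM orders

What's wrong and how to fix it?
Bug: '+' is numeric addition; on text columns SQLite converts them to 0 instead of concatenating

Fix: Replace + with || to concatenate text

Corrected query:
SELECT customer || ': ' || product AS label FROM orders

Result:
label        
-------------
Dave: Headset
Hank: Tablet 
Hank: Webcam 
Dave: Mouse  
Hank: Webcam 
Hank: Webcam 
Dave: Laptop 
Dave: Charger
Dave: Monitor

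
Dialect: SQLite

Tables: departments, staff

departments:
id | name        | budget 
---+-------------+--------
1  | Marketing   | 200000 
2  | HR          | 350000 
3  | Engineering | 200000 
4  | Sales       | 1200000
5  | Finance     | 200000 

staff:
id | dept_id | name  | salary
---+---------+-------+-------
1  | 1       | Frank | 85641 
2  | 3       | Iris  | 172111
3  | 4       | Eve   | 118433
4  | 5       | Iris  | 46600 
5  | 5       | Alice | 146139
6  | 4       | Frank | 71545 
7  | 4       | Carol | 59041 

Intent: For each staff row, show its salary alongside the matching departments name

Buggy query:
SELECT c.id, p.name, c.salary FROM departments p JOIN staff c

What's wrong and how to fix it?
Bug: Missing join condition: each staff row is matched to all departments rows instead of just its own

Fix: Add ON c.dept_id = p.id to the JOIN

Corrected query:
SELECT c.id, p.name, c.salary FROM departments p JOIN staff c ON c.dept_id = p.id

Result:
id | name        | salary
---+-------------+-------
1  | Marketing   | 85641 
2  | Engineering | 172111
3  | Sales       | 118433
4  | Finance     | 46600 
5  | Finance     | 146139
6  | Sales       | 71545 
7  | Sales       | 59041 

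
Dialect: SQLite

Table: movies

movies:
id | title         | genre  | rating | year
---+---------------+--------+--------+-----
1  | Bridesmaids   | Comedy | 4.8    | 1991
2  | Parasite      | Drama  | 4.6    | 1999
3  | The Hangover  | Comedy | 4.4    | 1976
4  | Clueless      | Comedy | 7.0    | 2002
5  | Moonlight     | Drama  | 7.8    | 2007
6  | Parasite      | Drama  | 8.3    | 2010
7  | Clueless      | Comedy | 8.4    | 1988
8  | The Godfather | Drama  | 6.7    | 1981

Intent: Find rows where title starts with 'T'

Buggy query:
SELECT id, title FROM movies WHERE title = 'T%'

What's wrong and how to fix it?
Bug: Wildcards only work with LIKE; '=' treats '%' as a literal character

Fix: Use LIKE for wildcard pattern matching

Corrected query:
SELECT id, title FROM movies WHERE title LIKE 'T%'

Result:
id | title        
---+--------------
3  | The Hangover 
8  | The Godfather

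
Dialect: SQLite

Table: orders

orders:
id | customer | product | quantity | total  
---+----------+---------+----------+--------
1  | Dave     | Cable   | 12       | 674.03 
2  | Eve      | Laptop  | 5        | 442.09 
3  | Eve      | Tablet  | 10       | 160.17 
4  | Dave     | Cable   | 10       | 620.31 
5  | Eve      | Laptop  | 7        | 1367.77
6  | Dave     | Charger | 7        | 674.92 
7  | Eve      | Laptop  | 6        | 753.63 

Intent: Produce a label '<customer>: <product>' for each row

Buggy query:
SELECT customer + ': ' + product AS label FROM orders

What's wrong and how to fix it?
Bug: SQLite uses || for string concatenation; + coerces text to numbers (yielding 0)

Fix: Use the || operator for string concatenation

Corrected query:
SELECT customer || ': ' || product AS label FROM orders

Result:
label        
-------------
Dave: Cable  
Eve: Laptop  
Eve: Tablet  
Dave: Cable  
Eve: Laptop  
Dave: Charger
Eve: Laptop  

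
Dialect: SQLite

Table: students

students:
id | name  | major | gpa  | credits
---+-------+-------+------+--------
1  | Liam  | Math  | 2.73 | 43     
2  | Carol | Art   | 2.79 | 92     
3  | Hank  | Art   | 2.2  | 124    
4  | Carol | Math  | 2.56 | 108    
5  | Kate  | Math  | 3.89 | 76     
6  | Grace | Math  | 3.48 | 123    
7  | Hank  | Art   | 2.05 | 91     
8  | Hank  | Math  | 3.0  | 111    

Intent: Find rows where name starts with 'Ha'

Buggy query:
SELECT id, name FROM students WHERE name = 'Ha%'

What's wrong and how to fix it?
Bug: '=' compares the literal string including the % character; pattern matching needs LIKE

Fix: Replace '=' with LIKE so 'Ha%' is treated as a pattern

Corrected query:
SELECT id, name FROM students WHERE name LIKE 'Ha%'

Result:
id | name
---+-----
3  | Hank
7  | Hank
8  | Hank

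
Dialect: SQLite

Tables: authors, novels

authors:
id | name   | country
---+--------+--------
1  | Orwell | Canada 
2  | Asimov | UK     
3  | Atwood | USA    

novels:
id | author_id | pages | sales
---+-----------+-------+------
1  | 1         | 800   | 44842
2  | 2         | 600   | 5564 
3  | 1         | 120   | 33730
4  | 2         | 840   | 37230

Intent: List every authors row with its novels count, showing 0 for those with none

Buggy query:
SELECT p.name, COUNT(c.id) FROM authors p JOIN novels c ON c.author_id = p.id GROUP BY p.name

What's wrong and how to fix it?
Bug: An inner join excludes parents with zero children

Fix: Switch to LEFT JOIN to retain unmatched parent rows

Corrected query:
SELECT p.name, COUNT(c.id) FROM authors p LEFT JOIN novels c ON c.author_id = p.id GROUP BY p.name

Result:
name   | COUNT(c.id)
-------+------------
Asimov | 2          
Atwood | 0          
Orwell | 2          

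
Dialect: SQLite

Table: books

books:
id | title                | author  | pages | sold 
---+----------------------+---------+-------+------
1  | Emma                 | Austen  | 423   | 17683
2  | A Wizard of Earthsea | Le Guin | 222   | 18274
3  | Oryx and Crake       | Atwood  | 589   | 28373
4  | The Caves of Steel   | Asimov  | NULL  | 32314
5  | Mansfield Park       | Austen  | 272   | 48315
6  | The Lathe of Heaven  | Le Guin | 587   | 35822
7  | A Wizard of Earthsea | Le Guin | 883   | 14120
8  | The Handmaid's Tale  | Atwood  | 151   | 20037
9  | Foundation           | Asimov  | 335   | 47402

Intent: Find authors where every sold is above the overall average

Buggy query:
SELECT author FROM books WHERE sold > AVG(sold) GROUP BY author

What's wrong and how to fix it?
Bug: WHERE evaluates per row before aggregation, so AVG() is unavailable

Fix: Compute the overall average in a scalar subquery and compare each group's MIN against it in HAVING

Corrected query:
SELECT author FROM books GROUP BY author HAVING MIN(sold) > (SELECT AVG(sold) FROM books)

Result:
author
------
Asimov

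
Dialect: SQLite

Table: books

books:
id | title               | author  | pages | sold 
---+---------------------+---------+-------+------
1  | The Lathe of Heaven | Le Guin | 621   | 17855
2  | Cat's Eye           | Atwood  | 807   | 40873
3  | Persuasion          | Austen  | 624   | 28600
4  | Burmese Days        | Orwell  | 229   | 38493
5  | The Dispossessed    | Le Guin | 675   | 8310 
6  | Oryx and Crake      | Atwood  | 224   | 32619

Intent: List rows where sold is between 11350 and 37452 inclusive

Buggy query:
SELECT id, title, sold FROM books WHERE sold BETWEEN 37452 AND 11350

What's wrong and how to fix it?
Bug: BETWEEN expects the lower bound first; with 37452 AND 11350 the range is empty

Fix: Swap the bounds so the smaller value comes first

Corrected query:
SELECT id, title, sold FROM books WHERE sold BETWEEN 11350 AND 37452

Result:
id | title               | sold 
---+---------------------+------
1  | The Lathe of Heaven | 17855
3  | Persuasion          | 28600
6  | Oryx and Crake      | 32619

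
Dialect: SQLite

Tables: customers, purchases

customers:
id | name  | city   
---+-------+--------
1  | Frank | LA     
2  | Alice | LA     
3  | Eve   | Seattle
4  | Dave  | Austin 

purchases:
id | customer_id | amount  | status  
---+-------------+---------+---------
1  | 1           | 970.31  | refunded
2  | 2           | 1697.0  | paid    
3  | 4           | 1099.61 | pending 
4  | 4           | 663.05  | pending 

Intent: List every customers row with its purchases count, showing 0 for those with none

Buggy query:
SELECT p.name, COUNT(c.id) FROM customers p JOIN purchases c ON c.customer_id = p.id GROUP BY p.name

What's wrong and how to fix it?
Bug: An inner join excludes parents with zero children

Fix: Use LEFT JOIN so parents without children still appear (COUNT(c.id) gives 0)

Corrected query:
SELECT p.name, COUNT(c.id) FROM customers p LEFT JOIN purchases c ON c.customer_id = p.id GROUP BY p.name

Result:
name  | COUNT(c.id)
------+------------
Alice | 1          
Dave  | 2          
Eve   | 0          
Frank | 1          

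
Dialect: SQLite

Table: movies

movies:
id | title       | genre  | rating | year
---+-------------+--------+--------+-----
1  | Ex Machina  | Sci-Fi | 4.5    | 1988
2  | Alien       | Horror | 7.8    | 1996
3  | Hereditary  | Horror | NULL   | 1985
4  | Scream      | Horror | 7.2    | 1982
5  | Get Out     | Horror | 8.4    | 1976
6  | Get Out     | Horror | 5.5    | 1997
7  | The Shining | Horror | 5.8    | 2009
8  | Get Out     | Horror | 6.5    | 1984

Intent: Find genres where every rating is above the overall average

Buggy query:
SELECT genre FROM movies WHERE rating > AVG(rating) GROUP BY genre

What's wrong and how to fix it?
Bug: AVG() is an aggregate; it can't sit directly in WHERE

Fix: Use a subquery for AVG and a HAVING MIN(...) filter so the condition holds for every row in the group

Corrected query:
SELECT genre FROM movies GROUP BY genre HAVING MIN(rating) > (SELECT AVG(rating) FROM movies)

Result:
(no rows)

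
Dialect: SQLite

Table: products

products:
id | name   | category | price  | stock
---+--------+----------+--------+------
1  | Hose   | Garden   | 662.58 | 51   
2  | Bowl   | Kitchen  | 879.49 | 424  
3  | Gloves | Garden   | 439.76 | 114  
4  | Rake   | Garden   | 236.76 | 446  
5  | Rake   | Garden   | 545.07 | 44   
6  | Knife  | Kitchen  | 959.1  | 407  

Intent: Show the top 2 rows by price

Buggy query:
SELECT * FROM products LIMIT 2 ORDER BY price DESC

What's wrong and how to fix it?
Bug: ORDER BY cannot follow LIMIT; LIMIT is the final clause

Fix: Swap the clauses: ORDER BY first, then LIMIT

Corrected query:
SELECT * FROM products ORDER BY price DESC LIMIT 2

Result:
id | name  | category | price  | stock
---+-------+----------+--------+------
6  | Knife | Kitchen  | 959.1  | 407  
2  | Bowl  | Kitchen  | 879.49 | 424  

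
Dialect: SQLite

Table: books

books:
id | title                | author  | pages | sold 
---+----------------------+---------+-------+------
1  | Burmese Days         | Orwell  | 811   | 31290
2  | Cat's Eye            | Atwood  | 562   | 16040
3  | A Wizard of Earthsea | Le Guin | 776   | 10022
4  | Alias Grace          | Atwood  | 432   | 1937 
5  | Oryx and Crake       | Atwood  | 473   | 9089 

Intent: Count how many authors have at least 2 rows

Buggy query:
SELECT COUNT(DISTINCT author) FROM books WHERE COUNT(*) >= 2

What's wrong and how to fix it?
Bug: COUNT(*) cannot appear in WHERE; the per-group count doesn't exist yet

Fix: Group first with HAVING COUNT(*) >= 2, then COUNT the resulting groups

Corrected query:
SELECT COUNT(*) FROM (SELECT author FROM books GROUP BY author HAVING COUNT(*) >= 2)

Result:
COUNT(*)
--------
1       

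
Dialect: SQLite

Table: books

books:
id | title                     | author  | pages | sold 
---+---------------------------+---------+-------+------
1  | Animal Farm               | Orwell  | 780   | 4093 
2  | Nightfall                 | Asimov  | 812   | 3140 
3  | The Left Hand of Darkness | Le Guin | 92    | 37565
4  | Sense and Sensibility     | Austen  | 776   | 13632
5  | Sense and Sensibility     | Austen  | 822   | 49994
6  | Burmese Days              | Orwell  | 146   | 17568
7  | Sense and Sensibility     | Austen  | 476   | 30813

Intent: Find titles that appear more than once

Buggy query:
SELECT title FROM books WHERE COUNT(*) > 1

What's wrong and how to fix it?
Bug: WHERE can't reference COUNT(*); aggregates are computed after WHERE

Fix: GROUP BY title, then filter groups with HAVING COUNT(*) > 1

Corrected query:
SELECT title FROM books GROUP BY title HAVING COUNT(*) > 1

Result:
title                
---------------------
Sense and Sensibility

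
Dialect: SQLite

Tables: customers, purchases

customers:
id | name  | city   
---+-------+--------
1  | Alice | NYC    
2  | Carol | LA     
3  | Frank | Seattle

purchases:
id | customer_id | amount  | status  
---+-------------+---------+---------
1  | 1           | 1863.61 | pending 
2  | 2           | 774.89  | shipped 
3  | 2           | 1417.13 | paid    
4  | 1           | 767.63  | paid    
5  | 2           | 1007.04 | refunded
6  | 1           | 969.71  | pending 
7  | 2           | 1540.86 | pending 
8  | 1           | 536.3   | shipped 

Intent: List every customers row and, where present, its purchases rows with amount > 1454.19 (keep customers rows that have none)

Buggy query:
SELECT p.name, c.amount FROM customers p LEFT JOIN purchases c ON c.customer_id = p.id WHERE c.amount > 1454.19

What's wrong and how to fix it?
Bug: A WHERE condition on the right-hand table after LEFT JOIN drops unmatched parents

Fix: Put 'c.amount > 1454.19' in the JOIN's ON clause instead of WHERE

Corrected query:
SELECT p.name, c.amount FROM customers p LEFT JOIN purchases c ON c.customer_id = p.id AND c.amount > 1454.19

Result:
name  | amount 
------+--------
Alice | 1863.61
Carol | 1540.86
Frank | NULL   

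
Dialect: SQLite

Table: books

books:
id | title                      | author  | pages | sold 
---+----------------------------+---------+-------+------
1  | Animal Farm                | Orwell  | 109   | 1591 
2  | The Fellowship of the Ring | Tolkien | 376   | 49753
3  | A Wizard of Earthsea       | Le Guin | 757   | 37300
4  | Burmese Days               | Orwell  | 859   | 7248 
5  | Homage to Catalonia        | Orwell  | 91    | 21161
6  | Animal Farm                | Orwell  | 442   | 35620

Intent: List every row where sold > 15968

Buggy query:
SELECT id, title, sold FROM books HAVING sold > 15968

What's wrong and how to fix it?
Bug: This is a non-aggregate query (no GROUP BY, no aggregates), so in SQLite the HAVING clause is invalid here; a row-level condition belongs in WHERE

Fix: Use WHERE for row-level filtering

Corrected query:
SELECT id, title, sold FROM books WHERE sold > 15968

Result:
id | title                      | sold 
---+----------------------------+------
2  | The Fellowship of the Ring | 49753
3  | A Wizard of Earthsea       | 37300
5  | Homage to Catalonia        | 21161
6  | Animal Farm                | 35620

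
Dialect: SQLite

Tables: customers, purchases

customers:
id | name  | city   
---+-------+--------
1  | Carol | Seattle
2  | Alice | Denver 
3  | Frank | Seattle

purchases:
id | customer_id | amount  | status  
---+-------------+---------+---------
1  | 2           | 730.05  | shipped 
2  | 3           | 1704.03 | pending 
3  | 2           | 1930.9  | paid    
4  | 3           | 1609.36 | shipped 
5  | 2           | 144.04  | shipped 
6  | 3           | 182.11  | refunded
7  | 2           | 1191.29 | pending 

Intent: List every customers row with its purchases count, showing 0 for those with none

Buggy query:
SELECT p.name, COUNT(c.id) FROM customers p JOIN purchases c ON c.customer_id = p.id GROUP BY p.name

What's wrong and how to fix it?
Bug: INNER JOIN drops customers rows that have no matching purchases rows

Fix: Use LEFT JOIN so parents without children still appear (COUNT(c.id) gives 0)

Corrected query:
SELECT p.name, COUNT(c.id) FROM customers p LEFT JOIN purchases c ON c.customer_id = p.id GROUP BY p.name

Result:
name  | COUNT(c.id)
------+------------
Alice | 4          
Carol | 0          
Frank | 3          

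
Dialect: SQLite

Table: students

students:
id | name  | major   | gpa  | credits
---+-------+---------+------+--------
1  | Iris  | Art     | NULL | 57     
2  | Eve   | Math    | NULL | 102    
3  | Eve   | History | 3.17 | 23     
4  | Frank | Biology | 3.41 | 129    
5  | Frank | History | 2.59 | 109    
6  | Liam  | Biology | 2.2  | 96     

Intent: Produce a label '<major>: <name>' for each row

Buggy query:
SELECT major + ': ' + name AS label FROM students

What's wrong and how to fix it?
Bug: '+' is numeric addition; on text columns SQLite converts them to 0 instead of concatenating

Fix: Use the || operator for string concatenation

Corrected query:
SELECT major || ': ' || name AS label FROM students

Result:
label         
--------------
Art: Iris     
Math: Eve     
History: Eve  
Biology: Frank
History: Frank
Biology: Liam 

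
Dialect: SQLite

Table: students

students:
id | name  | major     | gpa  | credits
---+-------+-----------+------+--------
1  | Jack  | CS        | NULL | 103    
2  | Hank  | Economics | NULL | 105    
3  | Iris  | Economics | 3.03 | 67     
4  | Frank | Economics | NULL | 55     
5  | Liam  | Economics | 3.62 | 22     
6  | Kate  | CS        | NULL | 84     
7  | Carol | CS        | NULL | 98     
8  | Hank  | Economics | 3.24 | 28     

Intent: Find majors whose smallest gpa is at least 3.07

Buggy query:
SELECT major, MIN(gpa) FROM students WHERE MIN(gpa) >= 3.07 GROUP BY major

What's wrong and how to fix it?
Bug: MIN() in WHERE is a misuse of aggregate

Fix: Replace WHERE with HAVING after the GROUP BY

Corrected query:
SELECT major, MIN(gpa) FROM students GROUP BY major HAVING MIN(gpa) >= 3.07

Result:
(no rows)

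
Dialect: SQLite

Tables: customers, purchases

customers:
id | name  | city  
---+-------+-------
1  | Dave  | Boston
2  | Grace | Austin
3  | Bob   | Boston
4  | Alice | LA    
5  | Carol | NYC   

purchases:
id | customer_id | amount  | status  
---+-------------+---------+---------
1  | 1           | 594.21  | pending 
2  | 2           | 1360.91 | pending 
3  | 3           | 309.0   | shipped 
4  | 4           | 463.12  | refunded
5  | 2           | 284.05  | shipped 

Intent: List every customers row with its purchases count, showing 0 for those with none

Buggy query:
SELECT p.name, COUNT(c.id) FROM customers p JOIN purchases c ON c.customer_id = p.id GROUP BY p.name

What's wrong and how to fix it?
Bug: INNER JOIN drops customers rows that have no matching purchases rows

Fix: Switch to LEFT JOIN to retain unmatched parent rows

Corrected query:
SELECT p.name, COUNT(c.id) FROM customers p LEFT JOIN purchases c ON c.customer_id = p.id GROUP BY p.name

Result:
name  | COUNT(c.id)
------+------------
Alice | 1          
Bob   | 1          
Carol | 0          
Dave  | 1          
Grace | 2          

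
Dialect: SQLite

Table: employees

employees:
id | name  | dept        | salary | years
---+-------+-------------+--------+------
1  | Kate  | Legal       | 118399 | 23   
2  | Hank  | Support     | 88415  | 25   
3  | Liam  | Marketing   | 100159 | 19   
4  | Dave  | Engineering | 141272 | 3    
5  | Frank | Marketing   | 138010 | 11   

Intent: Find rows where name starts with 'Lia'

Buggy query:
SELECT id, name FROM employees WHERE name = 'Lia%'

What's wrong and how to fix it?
Bug: '=' compares the literal string including the % character; pattern matching needs LIKE

Fix: Replace '=' with LIKE so 'Lia%' is treated as a pattern

Corrected query:
SELECT id, name FROM employees WHERE name LIKE 'Lia%'

Result:
id | name
---+-----
3  | Liam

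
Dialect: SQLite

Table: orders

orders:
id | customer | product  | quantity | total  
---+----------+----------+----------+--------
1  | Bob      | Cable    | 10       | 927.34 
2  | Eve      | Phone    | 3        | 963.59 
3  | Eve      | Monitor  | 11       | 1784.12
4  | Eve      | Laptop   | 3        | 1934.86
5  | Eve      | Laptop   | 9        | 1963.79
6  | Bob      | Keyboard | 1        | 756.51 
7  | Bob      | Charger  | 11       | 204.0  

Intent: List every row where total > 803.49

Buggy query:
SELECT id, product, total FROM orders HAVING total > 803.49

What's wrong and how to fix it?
Bug: This is a non-aggregate query (no GROUP BY, no aggregates), so in SQLite the HAVING clause is invalid here; a row-level condition belongs in WHERE

Fix: Use WHERE for row-level filtering

Corrected query:
SELECT id, product, total FROM orders WHERE total > 803.49

Result:
id | product | total  
---+---------+--------
1  | Cable   | 927.34 
2  | Phone   | 963.59 
3  | Monitor | 1784.12
4  | Laptop  | 1934.86
5  | Laptop  | 1963.79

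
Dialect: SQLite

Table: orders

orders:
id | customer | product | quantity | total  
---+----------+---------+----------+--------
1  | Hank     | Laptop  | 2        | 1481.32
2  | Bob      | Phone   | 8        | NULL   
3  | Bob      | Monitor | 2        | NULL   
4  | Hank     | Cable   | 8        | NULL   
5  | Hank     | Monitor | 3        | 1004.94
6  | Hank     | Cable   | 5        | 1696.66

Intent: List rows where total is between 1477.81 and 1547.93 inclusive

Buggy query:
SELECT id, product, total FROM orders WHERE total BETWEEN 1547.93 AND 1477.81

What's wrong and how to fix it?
Bug: The bounds are reversed; BETWEEN a AND b requires a <= b to match anything

Fix: Swap the bounds so the smaller value comes first

Corrected query:
SELECT id, product, total FROM orders WHERE total BETWEEN 1477.81 AND 1547.93

Result:
id | product | total  
---+---------+--------
1  | Laptop  | 1481.32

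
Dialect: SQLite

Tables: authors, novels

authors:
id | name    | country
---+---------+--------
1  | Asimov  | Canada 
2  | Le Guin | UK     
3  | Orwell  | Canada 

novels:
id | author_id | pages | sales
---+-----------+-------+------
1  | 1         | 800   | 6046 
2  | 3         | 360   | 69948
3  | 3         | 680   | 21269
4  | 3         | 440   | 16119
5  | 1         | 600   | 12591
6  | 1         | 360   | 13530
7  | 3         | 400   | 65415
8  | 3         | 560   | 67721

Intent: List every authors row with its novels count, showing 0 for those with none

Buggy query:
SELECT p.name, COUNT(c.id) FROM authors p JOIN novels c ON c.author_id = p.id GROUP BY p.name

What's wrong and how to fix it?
Bug: An inner join excludes parents with zero children

Fix: Use LEFT JOIN so parents without children still appear (COUNT(c.id) gives 0)

Corrected query:
SELECT p.name, COUNT(c.id) FROM authors p LEFT JOIN novels c ON c.author_id = p.id GROUP BY p.name

Result:
name    | COUNT(c.id)
--------+------------
Asimov  | 3          
Le Guin | 0          
Orwell  | 5          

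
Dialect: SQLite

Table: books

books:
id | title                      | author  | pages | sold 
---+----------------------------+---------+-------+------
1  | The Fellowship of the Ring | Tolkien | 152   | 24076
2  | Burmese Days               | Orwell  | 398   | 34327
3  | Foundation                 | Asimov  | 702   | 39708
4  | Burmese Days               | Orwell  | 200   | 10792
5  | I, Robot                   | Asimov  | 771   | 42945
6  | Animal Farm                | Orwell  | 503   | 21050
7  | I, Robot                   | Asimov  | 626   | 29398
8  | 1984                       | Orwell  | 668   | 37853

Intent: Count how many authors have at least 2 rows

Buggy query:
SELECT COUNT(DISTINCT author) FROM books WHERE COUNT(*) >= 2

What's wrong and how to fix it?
Bug: COUNT(*) cannot appear in WHERE; the per-group count doesn't exist yet

Fix: Use a subquery that GROUPs and filters with HAVING, then count its rows

Corrected query:
SELECT COUNT(*) FROM (SELECT author FROM books GROUP BY author HAVING COUNT(*) >= 2)

Result:
COUNT(*)
--------
2       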